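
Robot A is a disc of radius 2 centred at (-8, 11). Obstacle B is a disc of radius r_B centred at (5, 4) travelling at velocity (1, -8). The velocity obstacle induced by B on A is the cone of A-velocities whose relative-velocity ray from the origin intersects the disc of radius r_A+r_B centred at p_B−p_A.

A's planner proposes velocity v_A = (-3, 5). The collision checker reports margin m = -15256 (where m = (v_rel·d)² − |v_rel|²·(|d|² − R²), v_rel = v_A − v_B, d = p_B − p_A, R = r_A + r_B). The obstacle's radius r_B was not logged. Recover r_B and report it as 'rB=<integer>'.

m = -15256
d = (13, -7);  v_rel = (-4, 13),  |v_rel|² = 185
v_rel×d = (-4)·(-7) − (13)·(13) = -141
since m = R²·185 − (-141)²:  R² = (19881 + -15256) / 185 = 25
R = √25 = 5  ⇒  r_B = 5 − 2 = 3

rB=3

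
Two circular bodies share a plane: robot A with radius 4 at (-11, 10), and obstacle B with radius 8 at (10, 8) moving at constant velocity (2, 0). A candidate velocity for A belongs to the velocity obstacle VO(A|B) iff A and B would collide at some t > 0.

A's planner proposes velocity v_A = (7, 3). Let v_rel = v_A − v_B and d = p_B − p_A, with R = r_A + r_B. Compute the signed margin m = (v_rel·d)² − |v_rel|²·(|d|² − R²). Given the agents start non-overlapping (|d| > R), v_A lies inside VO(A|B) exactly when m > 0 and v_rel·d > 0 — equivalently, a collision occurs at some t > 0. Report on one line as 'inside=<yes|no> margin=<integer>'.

d = (21, -2),  |d|² = 445;  R = 4+8 = 12,  c = 445−12² = 301
v_rel = (5, 3),  |v_rel|² = 34;  v_rel·d = (5)·(21) + (3)·(-2) = 99
34·t² − 198·t + 301 = 0  ⇒  m = 99² − 34·301 = -433
m = -433 < 0,  v_rel·d = 99 > 0  ⇒  outside

inside=no margin=-433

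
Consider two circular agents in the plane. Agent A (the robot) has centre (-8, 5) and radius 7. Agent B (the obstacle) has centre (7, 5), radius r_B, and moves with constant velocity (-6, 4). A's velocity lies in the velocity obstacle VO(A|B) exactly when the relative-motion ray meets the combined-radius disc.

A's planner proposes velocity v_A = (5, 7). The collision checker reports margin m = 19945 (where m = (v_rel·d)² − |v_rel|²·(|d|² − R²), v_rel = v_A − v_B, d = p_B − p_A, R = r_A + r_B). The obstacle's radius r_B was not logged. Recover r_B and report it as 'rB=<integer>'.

m = 19945
d = (15, 0);  v_rel = (11, 3),  |v_rel|² = 130
v_rel×d = (11)·(0) − (3)·(15) = -45
since m = R²·130 − (-45)²:  R² = (2025 + 19945) / 130 = 169
R = √169 = 13  ⇒  r_B = 13 − 7 = 6

rB=6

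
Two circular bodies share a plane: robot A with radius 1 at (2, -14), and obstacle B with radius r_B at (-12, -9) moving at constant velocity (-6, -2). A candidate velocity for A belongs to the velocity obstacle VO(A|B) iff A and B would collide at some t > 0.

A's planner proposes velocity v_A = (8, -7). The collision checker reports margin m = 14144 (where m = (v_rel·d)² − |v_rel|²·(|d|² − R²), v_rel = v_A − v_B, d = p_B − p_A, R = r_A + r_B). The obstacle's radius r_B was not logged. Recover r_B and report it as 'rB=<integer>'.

m = 14144
d = (-14, 5);  v_rel = (14, -5),  |v_rel|² = 221
v_rel×d = (14)·(5) − (-5)·(-14) = 0
since m = R²·221 − 0²:  R² = (0 + 14144) / 221 = 64
R = √64 = 8  ⇒  r_B = 8 − 1 = 7

rB=7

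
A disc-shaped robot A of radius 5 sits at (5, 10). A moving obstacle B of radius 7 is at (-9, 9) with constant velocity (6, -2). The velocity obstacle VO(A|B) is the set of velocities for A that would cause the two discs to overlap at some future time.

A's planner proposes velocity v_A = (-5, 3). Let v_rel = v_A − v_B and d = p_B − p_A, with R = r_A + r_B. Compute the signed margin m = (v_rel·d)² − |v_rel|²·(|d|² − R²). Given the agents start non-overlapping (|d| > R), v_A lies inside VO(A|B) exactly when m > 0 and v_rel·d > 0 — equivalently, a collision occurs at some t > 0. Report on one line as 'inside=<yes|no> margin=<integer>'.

d = (-14, -1),  |d|² = 197;  R = 5+7 = 12,  c = 197−12² = 53
v_rel = (-11, 5),  |v_rel|² = 146;  v_rel·d = (-11)·(-14) + (5)·(-1) = 149
146·t² − 298·t + 53 = 0  ⇒  m = 149² − 146·53 = 14463
m = 14463 > 0,  v_rel·d = 149 > 0  ⇒  inside

inside=yes margin=14463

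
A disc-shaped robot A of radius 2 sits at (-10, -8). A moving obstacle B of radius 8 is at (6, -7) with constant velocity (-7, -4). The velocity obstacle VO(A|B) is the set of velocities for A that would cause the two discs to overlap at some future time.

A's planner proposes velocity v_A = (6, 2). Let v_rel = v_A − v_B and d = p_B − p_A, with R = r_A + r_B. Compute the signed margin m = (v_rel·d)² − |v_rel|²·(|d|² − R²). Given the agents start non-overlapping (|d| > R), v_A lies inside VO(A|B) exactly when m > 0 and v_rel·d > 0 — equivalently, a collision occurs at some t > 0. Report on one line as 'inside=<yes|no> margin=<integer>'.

d = (16, 1),  |d|² = 257;  R = 2+8 = 10,  c = 257−10² = 157
v_rel = (13, 6),  |v_rel|² = 205;  v_rel·d = (13)·(16) + (6)·(1) = 214
205·t² − 428·t + 157 = 0  ⇒  m = 214² − 205·157 = 13611
m = 13611 > 0,  v_rel·d = 214 > 0  ⇒  inside

inside=yes margin=13611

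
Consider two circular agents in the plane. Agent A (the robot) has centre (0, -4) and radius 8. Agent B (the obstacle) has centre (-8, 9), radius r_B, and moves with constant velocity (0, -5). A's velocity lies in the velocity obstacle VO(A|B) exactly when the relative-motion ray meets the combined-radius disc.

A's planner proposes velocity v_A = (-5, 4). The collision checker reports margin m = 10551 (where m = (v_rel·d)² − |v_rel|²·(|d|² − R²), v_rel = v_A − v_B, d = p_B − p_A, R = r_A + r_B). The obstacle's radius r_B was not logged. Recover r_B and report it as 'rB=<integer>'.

m = 10551
d = (-8, 13);  v_rel = (-5, 9),  |v_rel|² = 106
v_rel×d = (-5)·(13) − (9)·(-8) = 7
since m = R²·106 − 7²:  R² = (49 + 10551) / 106 = 100
R = √100 = 10  ⇒  r_B = 10 − 8 = 2

rB=2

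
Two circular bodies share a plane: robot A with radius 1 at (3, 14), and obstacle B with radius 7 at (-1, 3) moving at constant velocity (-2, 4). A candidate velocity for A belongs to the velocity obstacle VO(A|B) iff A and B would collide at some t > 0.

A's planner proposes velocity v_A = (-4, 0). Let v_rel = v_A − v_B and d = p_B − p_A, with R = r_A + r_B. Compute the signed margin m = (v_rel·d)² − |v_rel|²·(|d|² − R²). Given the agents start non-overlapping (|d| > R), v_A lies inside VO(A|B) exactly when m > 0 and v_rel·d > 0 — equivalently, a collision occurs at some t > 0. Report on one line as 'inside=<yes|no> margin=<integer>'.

d = (-4, -11),  |d|² = 137;  R = 1+7 = 8,  c = 137−8² = 73
v_rel = (-2, -4),  |v_rel|² = 20;  v_rel·d = (-2)·(-4) + (-4)·(-11) = 52
20·t² − 104·t + 73 = 0  ⇒  m = 52² − 20·73 = 1244
m = 1244 > 0,  v_rel·d = 52 > 0  ⇒  inside

inside=yes margin=1244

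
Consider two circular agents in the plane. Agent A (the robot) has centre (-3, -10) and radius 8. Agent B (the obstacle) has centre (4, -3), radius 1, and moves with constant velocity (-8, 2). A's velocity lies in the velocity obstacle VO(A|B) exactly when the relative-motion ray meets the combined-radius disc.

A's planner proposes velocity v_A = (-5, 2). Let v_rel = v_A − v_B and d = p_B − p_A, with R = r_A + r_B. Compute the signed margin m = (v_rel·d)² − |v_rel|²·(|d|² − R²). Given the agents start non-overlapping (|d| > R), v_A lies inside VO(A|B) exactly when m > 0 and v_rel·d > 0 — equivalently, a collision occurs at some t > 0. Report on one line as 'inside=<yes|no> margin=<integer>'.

d = (7, 7),  |d|² = 98;  R = 8+1 = 9,  c = 98−9² = 17
v_rel = (3, 0),  |v_rel|² = 9;  v_rel·d = (3)·(7) + (0)·(7) = 21
9·t² − 42·t + 17 = 0  ⇒  m = 21² − 9·17 = 288
m = 288 > 0,  v_rel·d = 21 > 0  ⇒  inside

inside=yes margin=288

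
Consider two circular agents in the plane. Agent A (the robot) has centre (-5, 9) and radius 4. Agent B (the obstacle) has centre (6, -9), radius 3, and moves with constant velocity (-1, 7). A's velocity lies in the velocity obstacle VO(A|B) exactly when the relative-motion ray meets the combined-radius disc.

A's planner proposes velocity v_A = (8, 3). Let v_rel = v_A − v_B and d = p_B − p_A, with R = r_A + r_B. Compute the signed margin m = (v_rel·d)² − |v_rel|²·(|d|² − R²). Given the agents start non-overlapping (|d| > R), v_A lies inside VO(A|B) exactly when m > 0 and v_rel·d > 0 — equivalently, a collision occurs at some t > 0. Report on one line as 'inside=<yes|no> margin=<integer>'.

d = (11, -18),  |d|² = 445;  R = 4+3 = 7,  c = 445−7² = 396
v_rel = (9, -4),  |v_rel|² = 97;  v_rel·d = (9)·(11) + (-4)·(-18) = 171
97·t² − 342·t + 396 = 0  ⇒  m = 171² − 97·396 = -9171
m = -9171 < 0,  v_rel·d = 171 > 0  ⇒  outside

inside=no margin=-9171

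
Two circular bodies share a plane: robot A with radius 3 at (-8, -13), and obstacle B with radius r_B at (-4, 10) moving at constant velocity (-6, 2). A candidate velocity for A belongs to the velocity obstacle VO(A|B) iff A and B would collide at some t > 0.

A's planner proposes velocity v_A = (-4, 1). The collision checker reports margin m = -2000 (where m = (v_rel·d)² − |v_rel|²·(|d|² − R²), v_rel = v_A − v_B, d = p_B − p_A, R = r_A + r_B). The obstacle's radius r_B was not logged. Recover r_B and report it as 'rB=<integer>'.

m = -2000
d = (4, 23);  v_rel = (2, -1),  |v_rel|² = 5
v_rel×d = (2)·(23) − (-1)·(4) = 50
since m = R²·5 − 50²:  R² = (2500 + -2000) / 5 = 100
R = √100 = 10  ⇒  r_B = 10 − 3 = 7

rB=7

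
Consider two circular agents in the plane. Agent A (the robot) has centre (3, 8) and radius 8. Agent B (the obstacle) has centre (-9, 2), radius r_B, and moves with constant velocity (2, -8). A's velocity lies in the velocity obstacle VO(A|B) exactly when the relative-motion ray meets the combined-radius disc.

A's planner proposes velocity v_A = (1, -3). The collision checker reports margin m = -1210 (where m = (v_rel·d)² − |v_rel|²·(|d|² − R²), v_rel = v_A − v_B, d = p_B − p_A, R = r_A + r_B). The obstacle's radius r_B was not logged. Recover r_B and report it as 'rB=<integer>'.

m = -1210
d = (-12, -6);  v_rel = (-1, 5),  |v_rel|² = 26
v_rel×d = (-1)·(-6) − (5)·(-12) = 66
since m = R²·26 − 66²:  R² = (4356 + -1210) / 26 = 121
R = √121 = 11  ⇒  r_B = 11 − 8 = 3

rB=3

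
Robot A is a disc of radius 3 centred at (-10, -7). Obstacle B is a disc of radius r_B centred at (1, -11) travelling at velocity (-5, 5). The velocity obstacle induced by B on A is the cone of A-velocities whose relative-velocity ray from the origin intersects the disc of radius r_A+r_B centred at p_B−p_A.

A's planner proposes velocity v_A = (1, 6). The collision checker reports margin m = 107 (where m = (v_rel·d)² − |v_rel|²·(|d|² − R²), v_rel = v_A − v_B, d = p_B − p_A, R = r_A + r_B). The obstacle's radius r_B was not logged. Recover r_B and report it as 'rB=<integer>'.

m = 107
d = (11, -4);  v_rel = (6, 1),  |v_rel|² = 37
v_rel×d = (6)·(-4) − (1)·(11) = -35
since m = R²·37 − (-35)²:  R² = (1225 + 107) / 37 = 36
R = √36 = 6  ⇒  r_B = 6 − 3 = 3

rB=3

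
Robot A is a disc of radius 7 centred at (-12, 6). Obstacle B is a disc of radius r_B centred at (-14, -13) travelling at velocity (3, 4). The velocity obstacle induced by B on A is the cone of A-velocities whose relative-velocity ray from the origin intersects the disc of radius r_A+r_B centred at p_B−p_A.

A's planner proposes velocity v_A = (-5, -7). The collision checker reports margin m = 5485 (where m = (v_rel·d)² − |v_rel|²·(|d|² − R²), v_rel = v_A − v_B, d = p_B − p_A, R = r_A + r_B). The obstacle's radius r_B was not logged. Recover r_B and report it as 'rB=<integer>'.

m = 5485
d = (-2, -19);  v_rel = (-8, -11),  |v_rel|² = 185
v_rel×d = (-8)·(-19) − (-11)·(-2) = 130
since m = R²·185 − 130²:  R² = (16900 + 5485) / 185 = 121
R = √121 = 11  ⇒  r_B = 11 − 7 = 4

rB=4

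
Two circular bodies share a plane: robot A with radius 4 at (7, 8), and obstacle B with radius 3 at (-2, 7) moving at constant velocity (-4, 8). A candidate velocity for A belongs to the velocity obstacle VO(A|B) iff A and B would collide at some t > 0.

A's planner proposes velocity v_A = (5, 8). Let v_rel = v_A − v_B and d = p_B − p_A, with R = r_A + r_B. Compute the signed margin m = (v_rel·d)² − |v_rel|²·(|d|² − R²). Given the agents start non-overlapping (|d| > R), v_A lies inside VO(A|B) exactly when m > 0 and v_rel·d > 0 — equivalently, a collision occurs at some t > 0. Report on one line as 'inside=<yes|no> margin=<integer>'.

d = (-9, -1),  |d|² = 82;  R = 4+3 = 7,  c = 82−7² = 33
v_rel = (9, 0),  |v_rel|² = 81;  v_rel·d = (9)·(-9) + (0)·(-1) = -81
81·t² + 162·t + 33 = 0  ⇒  m = (-81)² − 81·33 = 3888
m = 3888 > 0,  v_rel·d = -81 < 0  ⇒  outside

inside=no margin=3888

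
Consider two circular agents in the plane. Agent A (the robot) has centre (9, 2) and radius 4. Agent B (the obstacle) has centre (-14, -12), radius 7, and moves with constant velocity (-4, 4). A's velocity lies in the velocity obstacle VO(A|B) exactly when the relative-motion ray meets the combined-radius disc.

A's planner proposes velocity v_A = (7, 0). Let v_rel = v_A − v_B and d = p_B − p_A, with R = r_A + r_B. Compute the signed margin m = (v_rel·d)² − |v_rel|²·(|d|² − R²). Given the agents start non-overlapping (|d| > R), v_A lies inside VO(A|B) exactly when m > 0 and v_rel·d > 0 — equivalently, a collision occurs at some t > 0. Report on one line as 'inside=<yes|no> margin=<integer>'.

d = (-23, -14),  |d|² = 725;  R = 4+7 = 11,  c = 725−11² = 604
v_rel = (11, -4),  |v_rel|² = 137;  v_rel·d = (11)·(-23) + (-4)·(-14) = -197
137·t² + 394·t + 604 = 0  ⇒  m = (-197)² − 137·604 = -43939
m = -43939 < 0,  v_rel·d = -197 < 0  ⇒  outside

inside=no margin=-43939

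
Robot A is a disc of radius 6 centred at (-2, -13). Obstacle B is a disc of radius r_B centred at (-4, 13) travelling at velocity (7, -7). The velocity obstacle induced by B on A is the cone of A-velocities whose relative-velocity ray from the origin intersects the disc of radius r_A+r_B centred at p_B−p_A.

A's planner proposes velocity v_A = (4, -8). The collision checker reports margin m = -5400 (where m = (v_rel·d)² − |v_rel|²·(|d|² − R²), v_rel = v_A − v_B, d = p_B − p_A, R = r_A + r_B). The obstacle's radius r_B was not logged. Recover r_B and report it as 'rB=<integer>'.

m = -5400
d = (-2, 26);  v_rel = (-3, -1),  |v_rel|² = 10
v_rel×d = (-3)·(26) − (-1)·(-2) = -80
since m = R²·10 − (-80)²:  R² = (6400 + -5400) / 10 = 100
R = √100 = 10  ⇒  r_B = 10 − 6 = 4

rB=4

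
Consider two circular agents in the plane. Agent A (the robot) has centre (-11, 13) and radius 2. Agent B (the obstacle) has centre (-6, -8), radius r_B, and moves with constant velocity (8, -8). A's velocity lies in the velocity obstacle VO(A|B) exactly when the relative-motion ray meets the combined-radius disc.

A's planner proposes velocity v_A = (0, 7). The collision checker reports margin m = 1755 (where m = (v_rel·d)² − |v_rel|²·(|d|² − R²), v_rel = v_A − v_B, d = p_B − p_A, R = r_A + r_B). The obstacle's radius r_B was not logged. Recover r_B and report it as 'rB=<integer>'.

m = 1755
d = (5, -21);  v_rel = (-8, 15),  |v_rel|² = 289
v_rel×d = (-8)·(-21) − (15)·(5) = 93
since m = R²·289 − 93²:  R² = (8649 + 1755) / 289 = 36
R = √36 = 6  ⇒  r_B = 6 − 2 = 4

rB=4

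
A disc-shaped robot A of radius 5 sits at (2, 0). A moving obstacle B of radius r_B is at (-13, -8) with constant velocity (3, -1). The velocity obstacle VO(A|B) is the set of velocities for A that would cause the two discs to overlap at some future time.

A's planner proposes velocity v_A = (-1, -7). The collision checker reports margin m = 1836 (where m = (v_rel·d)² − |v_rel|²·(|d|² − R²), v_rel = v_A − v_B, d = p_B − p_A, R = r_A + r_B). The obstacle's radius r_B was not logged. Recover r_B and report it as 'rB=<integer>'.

m = 1836
d = (-15, -8);  v_rel = (-4, -6),  |v_rel|² = 52
v_rel×d = (-4)·(-8) − (-6)·(-15) = -58
since m = R²·52 − (-58)²:  R² = (3364 + 1836) / 52 = 100
R = √100 = 10  ⇒  r_B = 10 − 5 = 5

rB=5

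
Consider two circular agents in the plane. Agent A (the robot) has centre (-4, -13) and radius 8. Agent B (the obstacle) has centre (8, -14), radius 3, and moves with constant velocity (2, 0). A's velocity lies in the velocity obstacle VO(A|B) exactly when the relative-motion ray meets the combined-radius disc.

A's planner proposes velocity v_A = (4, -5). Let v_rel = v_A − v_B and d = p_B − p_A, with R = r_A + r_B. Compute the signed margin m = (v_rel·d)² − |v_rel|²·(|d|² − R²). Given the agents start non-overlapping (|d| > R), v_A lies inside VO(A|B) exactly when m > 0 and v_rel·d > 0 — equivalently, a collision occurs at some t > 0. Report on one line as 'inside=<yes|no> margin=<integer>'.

d = (12, -1),  |d|² = 145;  R = 8+3 = 11,  c = 145−11² = 24
v_rel = (2, -5),  |v_rel|² = 29;  v_rel·d = (2)·(12) + (-5)·(-1) = 29
29·t² − 58·t + 24 = 0  ⇒  m = 29² − 29·24 = 145
m = 145 > 0,  v_rel·d = 29 > 0  ⇒  inside

inside=yes margin=145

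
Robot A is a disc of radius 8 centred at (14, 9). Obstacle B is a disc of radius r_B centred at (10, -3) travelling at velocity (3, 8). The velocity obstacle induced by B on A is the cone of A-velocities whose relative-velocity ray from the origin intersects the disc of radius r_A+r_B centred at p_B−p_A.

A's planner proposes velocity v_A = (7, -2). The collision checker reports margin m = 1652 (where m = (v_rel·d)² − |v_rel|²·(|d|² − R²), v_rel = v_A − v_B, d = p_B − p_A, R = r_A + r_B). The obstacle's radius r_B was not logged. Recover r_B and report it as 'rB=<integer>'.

m = 1652
d = (-4, -12);  v_rel = (4, -10),  |v_rel|² = 116
v_rel×d = (4)·(-12) − (-10)·(-4) = -88
since m = R²·116 − (-88)²:  R² = (7744 + 1652) / 116 = 81
R = √81 = 9  ⇒  r_B = 9 − 8 = 1

rB=1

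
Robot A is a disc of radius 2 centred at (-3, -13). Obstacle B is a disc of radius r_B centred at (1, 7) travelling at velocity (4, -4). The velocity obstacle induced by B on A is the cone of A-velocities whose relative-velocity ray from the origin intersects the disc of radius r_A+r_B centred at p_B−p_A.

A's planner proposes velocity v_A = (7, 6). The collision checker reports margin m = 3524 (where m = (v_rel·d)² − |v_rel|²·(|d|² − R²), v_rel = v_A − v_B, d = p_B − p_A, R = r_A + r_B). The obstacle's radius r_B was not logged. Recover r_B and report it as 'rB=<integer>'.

m = 3524
d = (4, 20);  v_rel = (3, 10),  |v_rel|² = 109
v_rel×d = (3)·(20) − (10)·(4) = 20
since m = R²·109 − 20²:  R² = (400 + 3524) / 109 = 36
R = √36 = 6  ⇒  r_B = 6 − 2 = 4

rB=4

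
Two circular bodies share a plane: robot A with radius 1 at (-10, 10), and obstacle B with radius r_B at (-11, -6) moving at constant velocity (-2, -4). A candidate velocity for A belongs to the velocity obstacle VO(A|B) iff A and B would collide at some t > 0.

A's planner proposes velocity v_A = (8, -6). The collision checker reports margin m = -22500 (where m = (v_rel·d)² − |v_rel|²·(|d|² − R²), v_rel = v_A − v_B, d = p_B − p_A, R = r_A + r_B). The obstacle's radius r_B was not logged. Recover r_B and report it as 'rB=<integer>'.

m = -22500
d = (-1, -16);  v_rel = (10, -2),  |v_rel|² = 104
v_rel×d = (10)·(-16) − (-2)·(-1) = -162
since m = R²·104 − (-162)²:  R² = (26244 + -22500) / 104 = 36
R = √36 = 6  ⇒  r_B = 6 − 1 = 5

rB=5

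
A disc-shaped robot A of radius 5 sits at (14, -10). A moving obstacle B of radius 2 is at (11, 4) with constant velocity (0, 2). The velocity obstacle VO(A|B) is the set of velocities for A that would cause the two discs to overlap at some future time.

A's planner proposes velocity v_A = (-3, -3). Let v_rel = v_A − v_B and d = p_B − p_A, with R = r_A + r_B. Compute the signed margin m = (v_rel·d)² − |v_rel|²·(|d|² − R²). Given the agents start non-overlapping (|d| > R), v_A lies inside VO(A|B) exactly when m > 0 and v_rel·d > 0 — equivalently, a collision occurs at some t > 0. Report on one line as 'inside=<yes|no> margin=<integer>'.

d = (-3, 14),  |d|² = 205;  R = 5+2 = 7,  c = 205−7² = 156
v_rel = (-3, -5),  |v_rel|² = 34;  v_rel·d = (-3)·(-3) + (-5)·(14) = -61
34·t² + 122·t + 156 = 0  ⇒  m = (-61)² − 34·156 = -1583
m = -1583 < 0,  v_rel·d = -61 < 0  ⇒  outside

inside=no margin=-1583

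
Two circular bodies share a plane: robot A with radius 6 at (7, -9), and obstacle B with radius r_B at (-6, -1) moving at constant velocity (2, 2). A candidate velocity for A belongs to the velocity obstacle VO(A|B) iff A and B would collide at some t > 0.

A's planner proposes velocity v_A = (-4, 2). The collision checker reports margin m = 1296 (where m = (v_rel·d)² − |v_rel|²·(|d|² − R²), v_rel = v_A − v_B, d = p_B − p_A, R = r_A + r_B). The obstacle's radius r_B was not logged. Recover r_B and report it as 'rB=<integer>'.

m = 1296
d = (-13, 8);  v_rel = (-6, 0),  |v_rel|² = 36
v_rel×d = (-6)·(8) − (0)·(-13) = -48
since m = R²·36 − (-48)²:  R² = (2304 + 1296) / 36 = 100
R = √100 = 10  ⇒  r_B = 10 − 6 = 4

rB=4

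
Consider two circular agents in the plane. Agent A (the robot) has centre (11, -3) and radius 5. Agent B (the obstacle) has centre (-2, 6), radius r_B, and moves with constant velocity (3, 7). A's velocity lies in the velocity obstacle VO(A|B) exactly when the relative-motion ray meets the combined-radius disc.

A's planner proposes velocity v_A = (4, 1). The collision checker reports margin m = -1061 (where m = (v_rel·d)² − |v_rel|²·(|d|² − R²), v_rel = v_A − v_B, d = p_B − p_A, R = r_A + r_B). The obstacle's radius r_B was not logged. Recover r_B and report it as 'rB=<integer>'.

m = -1061
d = (-13, 9);  v_rel = (1, -6),  |v_rel|² = 37
v_rel×d = (1)·(9) − (-6)·(-13) = -69
since m = R²·37 − (-69)²:  R² = (4761 + -1061) / 37 = 100
R = √100 = 10  ⇒  r_B = 10 − 5 = 5

rB=5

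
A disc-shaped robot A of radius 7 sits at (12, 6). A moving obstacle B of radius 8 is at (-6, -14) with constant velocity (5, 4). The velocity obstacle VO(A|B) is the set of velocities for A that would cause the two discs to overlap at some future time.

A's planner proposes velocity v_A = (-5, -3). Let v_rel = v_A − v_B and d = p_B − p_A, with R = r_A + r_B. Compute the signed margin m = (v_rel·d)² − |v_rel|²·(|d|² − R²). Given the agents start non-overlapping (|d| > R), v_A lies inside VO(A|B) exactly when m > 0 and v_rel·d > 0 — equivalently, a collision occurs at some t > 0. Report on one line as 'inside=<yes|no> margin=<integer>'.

d = (-18, -20),  |d|² = 724;  R = 7+8 = 15,  c = 724−15² = 499
v_rel = (-10, -7),  |v_rel|² = 149;  v_rel·d = (-10)·(-18) + (-7)·(-20) = 320
149·t² − 640·t + 499 = 0  ⇒  m = 320² − 149·499 = 28049
m = 28049 > 0,  v_rel·d = 320 > 0  ⇒  inside

inside=yes margin=28049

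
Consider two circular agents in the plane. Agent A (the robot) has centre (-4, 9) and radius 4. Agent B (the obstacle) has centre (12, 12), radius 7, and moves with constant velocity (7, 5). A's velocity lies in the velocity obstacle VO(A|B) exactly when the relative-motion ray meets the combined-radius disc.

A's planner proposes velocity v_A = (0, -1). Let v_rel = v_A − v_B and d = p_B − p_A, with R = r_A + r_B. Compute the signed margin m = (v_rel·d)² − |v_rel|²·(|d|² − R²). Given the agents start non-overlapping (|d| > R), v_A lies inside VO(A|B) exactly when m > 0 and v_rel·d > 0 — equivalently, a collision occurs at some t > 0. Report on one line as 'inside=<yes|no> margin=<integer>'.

d = (16, 3),  |d|² = 265;  R = 4+7 = 11,  c = 265−11² = 144
v_rel = (-7, -6),  |v_rel|² = 85;  v_rel·d = (-7)·(16) + (-6)·(3) = -130
85·t² + 260·t + 144 = 0  ⇒  m = (-130)² − 85·144 = 4660
m = 4660 > 0,  v_rel·d = -130 < 0  ⇒  outside

inside=no margin=4660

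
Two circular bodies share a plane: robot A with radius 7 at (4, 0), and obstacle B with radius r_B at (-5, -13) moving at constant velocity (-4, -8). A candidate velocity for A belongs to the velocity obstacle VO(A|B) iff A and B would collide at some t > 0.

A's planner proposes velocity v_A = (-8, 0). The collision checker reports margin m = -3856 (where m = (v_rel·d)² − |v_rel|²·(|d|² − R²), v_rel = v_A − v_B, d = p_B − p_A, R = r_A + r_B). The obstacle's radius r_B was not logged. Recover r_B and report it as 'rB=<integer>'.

m = -3856
d = (-9, -13);  v_rel = (-4, 8),  |v_rel|² = 80
v_rel×d = (-4)·(-13) − (8)·(-9) = 124
since m = R²·80 − 124²:  R² = (15376 + -3856) / 80 = 144
R = √144 = 12  ⇒  r_B = 12 − 7 = 5

rB=5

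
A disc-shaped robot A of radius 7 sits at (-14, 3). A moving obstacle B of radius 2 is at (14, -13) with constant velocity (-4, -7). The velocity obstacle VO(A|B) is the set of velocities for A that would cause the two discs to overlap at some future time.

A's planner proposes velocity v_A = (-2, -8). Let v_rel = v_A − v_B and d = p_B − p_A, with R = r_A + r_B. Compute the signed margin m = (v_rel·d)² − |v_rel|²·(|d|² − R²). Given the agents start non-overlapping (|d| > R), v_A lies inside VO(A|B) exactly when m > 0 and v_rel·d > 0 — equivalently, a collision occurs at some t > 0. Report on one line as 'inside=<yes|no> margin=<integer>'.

d = (28, -16),  |d|² = 1040;  R = 7+2 = 9,  c = 1040−9² = 959
v_rel = (2, -1),  |v_rel|² = 5;  v_rel·d = (2)·(28) + (-1)·(-16) = 72
5·t² − 144·t + 959 = 0  ⇒  m = 72² − 5·959 = 389
m = 389 > 0,  v_rel·d = 72 > 0  ⇒  inside

inside=yes margin=389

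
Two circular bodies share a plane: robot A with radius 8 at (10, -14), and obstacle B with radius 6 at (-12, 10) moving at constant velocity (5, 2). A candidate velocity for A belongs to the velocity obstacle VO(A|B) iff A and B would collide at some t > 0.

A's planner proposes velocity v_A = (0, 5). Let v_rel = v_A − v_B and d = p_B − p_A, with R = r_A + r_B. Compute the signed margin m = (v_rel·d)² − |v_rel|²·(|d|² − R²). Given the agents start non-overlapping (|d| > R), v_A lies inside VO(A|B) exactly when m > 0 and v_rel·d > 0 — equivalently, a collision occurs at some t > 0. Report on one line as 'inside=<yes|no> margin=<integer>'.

d = (-22, 24),  |d|² = 1060;  R = 8+6 = 14,  c = 1060−14² = 864
v_rel = (-5, 3),  |v_rel|² = 34;  v_rel·d = (-5)·(-22) + (3)·(24) = 182
34·t² − 364·t + 864 = 0  ⇒  m = 182² − 34·864 = 3748
m = 3748 > 0,  v_rel·d = 182 > 0  ⇒  inside

inside=yes margin=3748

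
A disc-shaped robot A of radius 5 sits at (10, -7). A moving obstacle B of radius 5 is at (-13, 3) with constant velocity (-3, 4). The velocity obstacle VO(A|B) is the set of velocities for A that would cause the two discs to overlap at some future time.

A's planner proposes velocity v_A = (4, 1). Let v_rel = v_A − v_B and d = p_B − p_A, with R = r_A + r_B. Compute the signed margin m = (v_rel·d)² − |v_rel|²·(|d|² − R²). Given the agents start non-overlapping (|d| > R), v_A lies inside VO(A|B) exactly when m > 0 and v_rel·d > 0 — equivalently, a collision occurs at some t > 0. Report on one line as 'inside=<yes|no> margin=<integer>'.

d = (-23, 10),  |d|² = 629;  R = 5+5 = 10,  c = 629−10² = 529
v_rel = (7, -3),  |v_rel|² = 58;  v_rel·d = (7)·(-23) + (-3)·(10) = -191
58·t² + 382·t + 529 = 0  ⇒  m = (-191)² − 58·529 = 5799
m = 5799 > 0,  v_rel·d = -191 < 0  ⇒  outside

inside=no margin=5799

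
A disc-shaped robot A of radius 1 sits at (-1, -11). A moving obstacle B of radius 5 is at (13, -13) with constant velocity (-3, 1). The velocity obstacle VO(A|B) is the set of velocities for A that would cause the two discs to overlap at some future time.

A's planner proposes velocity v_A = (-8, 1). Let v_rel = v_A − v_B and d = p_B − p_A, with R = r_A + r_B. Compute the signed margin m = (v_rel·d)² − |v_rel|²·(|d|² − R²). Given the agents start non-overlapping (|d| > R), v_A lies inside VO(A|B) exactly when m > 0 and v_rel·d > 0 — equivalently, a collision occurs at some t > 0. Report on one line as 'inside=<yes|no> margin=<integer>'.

d = (14, -2),  |d|² = 200;  R = 1+5 = 6,  c = 200−6² = 164
v_rel = (-5, 0),  |v_rel|² = 25;  v_rel·d = (-5)·(14) + (0)·(-2) = -70
25·t² + 140·t + 164 = 0  ⇒  m = (-70)² − 25·164 = 800
m = 800 > 0,  v_rel·d = -70 < 0  ⇒  outside

inside=no margin=800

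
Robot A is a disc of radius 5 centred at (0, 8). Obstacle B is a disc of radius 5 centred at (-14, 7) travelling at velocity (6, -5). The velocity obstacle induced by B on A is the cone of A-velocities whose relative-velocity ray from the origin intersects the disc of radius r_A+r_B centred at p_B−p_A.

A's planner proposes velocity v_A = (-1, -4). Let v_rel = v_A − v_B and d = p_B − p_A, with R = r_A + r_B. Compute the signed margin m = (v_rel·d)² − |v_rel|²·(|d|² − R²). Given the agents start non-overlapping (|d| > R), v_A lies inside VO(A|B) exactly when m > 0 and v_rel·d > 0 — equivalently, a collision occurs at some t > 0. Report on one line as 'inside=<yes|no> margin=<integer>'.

d = (-14, -1),  |d|² = 197;  R = 5+5 = 10,  c = 197−10² = 97
v_rel = (-7, 1),  |v_rel|² = 50;  v_rel·d = (-7)·(-14) + (1)·(-1) = 97
50·t² − 194·t + 97 = 0  ⇒  m = 97² − 50·97 = 4559
m = 4559 > 0,  v_rel·d = 97 > 0  ⇒  inside

inside=yes margin=4559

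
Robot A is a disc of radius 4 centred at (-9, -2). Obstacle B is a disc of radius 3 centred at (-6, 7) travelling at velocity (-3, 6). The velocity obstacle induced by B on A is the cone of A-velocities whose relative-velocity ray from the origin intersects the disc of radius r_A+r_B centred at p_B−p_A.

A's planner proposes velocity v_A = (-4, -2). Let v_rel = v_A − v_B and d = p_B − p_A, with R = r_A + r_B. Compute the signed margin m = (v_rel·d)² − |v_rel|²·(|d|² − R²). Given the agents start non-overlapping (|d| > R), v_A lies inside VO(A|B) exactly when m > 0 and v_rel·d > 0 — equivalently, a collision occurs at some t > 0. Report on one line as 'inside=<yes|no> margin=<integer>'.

d = (3, 9),  |d|² = 90;  R = 4+3 = 7,  c = 90−7² = 41
v_rel = (-1, -8),  |v_rel|² = 65;  v_rel·d = (-1)·(3) + (-8)·(9) = -75
65·t² + 150·t + 41 = 0  ⇒  m = (-75)² − 65·41 = 2960
m = 2960 > 0,  v_rel·d = -75 < 0  ⇒  outside

inside=no margin=2960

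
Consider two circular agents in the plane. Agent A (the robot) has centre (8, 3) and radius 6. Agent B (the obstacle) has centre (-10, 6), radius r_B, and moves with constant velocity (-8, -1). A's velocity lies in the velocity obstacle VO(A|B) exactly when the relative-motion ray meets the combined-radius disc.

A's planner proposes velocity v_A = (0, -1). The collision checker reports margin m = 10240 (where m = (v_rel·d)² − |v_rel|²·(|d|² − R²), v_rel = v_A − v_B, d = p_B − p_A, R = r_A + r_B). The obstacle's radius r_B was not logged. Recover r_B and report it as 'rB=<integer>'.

m = 10240
d = (-18, 3);  v_rel = (8, 0),  |v_rel|² = 64
v_rel×d = (8)·(3) − (0)·(-18) = 24
since m = R²·64 − 24²:  R² = (576 + 10240) / 64 = 169
R = √169 = 13  ⇒  r_B = 13 − 6 = 7

rB=7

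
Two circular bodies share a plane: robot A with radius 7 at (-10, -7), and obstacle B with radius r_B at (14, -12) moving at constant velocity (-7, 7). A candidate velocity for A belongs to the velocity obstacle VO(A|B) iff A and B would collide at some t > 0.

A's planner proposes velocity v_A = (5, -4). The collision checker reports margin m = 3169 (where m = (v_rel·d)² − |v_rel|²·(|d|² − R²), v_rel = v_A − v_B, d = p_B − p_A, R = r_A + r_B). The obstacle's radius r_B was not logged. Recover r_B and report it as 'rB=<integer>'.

m = 3169
d = (24, -5);  v_rel = (12, -11),  |v_rel|² = 265
v_rel×d = (12)·(-5) − (-11)·(24) = 204
since m = R²·265 − 204²:  R² = (41616 + 3169) / 265 = 169
R = √169 = 13  ⇒  r_B = 13 − 7 = 6

rB=6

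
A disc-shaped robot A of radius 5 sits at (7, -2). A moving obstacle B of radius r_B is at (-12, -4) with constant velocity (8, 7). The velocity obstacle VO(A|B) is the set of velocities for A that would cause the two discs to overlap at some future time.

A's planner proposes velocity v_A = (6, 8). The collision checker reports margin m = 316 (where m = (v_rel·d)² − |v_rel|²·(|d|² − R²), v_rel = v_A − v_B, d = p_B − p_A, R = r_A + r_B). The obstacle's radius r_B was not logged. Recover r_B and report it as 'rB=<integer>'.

m = 316
d = (-19, -2);  v_rel = (-2, 1),  |v_rel|² = 5
v_rel×d = (-2)·(-2) − (1)·(-19) = 23
since m = R²·5 − 23²:  R² = (529 + 316) / 5 = 169
R = √169 = 13  ⇒  r_B = 13 − 5 = 8

rB=8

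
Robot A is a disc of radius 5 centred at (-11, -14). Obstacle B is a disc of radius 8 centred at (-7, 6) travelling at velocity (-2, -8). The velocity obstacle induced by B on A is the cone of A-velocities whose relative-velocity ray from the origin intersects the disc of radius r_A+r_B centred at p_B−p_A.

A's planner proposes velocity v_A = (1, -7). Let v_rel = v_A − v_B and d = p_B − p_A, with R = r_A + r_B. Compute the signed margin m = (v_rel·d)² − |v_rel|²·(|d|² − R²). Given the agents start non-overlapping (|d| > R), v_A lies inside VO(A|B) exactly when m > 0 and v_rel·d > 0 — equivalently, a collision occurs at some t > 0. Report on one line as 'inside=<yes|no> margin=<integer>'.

d = (4, 20),  |d|² = 416;  R = 5+8 = 13,  c = 416−13² = 247
v_rel = (3, 1),  |v_rel|² = 10;  v_rel·d = (3)·(4) + (1)·(20) = 32
10·t² − 64·t + 247 = 0  ⇒  m = 32² − 10·247 = -1446
m = -1446 < 0,  v_rel·d = 32 > 0  ⇒  outside

inside=no margin=-1446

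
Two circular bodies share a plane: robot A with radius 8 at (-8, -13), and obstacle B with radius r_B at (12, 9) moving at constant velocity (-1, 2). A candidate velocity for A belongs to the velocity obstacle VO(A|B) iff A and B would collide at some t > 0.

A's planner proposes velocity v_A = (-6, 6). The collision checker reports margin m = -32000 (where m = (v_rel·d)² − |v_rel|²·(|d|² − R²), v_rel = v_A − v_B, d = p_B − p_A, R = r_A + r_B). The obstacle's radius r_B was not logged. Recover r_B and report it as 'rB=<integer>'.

m = -32000
d = (20, 22);  v_rel = (-5, 4),  |v_rel|² = 41
v_rel×d = (-5)·(22) − (4)·(20) = -190
since m = R²·41 − (-190)²:  R² = (36100 + -32000) / 41 = 100
R = √100 = 10  ⇒  r_B = 10 − 8 = 2

rB=2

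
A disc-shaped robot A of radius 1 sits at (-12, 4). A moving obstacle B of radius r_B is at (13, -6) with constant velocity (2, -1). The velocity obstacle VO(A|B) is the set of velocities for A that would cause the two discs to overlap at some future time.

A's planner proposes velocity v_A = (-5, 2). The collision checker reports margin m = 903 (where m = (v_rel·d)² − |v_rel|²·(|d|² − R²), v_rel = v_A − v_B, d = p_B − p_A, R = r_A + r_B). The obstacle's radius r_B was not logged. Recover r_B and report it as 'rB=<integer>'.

m = 903
d = (25, -10);  v_rel = (-7, 3),  |v_rel|² = 58
v_rel×d = (-7)·(-10) − (3)·(25) = -5
since m = R²·58 − (-5)²:  R² = (25 + 903) / 58 = 16
R = √16 = 4  ⇒  r_B = 4 − 1 = 3

rB=3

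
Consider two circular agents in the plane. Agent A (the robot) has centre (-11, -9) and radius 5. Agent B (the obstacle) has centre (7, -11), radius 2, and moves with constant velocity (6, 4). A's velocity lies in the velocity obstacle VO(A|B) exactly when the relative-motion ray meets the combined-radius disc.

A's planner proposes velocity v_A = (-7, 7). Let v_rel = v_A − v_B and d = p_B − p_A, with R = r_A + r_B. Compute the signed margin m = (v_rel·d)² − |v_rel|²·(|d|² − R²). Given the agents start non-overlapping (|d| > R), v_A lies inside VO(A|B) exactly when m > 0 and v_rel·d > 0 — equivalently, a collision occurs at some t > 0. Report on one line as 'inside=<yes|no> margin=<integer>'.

d = (18, -2),  |d|² = 328;  R = 5+2 = 7,  c = 328−7² = 279
v_rel = (-13, 3),  |v_rel|² = 178;  v_rel·d = (-13)·(18) + (3)·(-2) = -240
178·t² + 480·t + 279 = 0  ⇒  m = (-240)² − 178·279 = 7938
m = 7938 > 0,  v_rel·d = -240 < 0  ⇒  outside

inside=no margin=7938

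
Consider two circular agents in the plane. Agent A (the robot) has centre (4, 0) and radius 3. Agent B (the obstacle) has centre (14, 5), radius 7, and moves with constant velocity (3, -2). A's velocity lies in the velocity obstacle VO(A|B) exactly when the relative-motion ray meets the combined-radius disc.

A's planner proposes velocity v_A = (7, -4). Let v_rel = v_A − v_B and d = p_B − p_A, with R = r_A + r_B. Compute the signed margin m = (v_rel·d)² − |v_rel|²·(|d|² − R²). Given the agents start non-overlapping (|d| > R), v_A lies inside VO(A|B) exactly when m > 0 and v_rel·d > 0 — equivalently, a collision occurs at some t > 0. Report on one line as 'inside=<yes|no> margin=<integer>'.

d = (10, 5),  |d|² = 125;  R = 3+7 = 10,  c = 125−10² = 25
v_rel = (4, -2),  |v_rel|² = 20;  v_rel·d = (4)·(10) + (-2)·(5) = 30
20·t² − 60·t + 25 = 0  ⇒  m = 30² − 20·25 = 400
m = 400 > 0,  v_rel·d = 30 > 0  ⇒  inside

inside=yes margin=400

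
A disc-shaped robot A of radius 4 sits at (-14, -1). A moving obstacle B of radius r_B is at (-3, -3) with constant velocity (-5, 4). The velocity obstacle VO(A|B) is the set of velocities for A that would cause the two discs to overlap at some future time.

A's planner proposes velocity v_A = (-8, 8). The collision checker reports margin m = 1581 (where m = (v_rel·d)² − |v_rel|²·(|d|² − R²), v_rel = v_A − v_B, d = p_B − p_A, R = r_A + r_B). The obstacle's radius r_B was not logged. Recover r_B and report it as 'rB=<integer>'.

m = 1581
d = (11, -2);  v_rel = (-3, 4),  |v_rel|² = 25
v_rel×d = (-3)·(-2) − (4)·(11) = -38
since m = R²·25 − (-38)²:  R² = (1444 + 1581) / 25 = 121
R = √121 = 11  ⇒  r_B = 11 − 4 = 7

rB=7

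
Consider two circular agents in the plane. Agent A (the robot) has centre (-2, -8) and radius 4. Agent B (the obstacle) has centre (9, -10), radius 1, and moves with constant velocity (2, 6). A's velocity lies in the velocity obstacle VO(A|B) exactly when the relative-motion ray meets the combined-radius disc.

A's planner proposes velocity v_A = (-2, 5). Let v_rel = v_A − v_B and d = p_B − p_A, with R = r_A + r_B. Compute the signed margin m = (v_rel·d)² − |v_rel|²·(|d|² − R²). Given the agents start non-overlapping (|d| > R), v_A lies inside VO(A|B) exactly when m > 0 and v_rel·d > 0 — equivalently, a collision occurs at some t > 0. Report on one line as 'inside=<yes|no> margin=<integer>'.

d = (11, -2),  |d|² = 125;  R = 4+1 = 5,  c = 125−5² = 100
v_rel = (-4, -1),  |v_rel|² = 17;  v_rel·d = (-4)·(11) + (-1)·(-2) = -42
17·t² + 84·t + 100 = 0  ⇒  m = (-42)² − 17·100 = 64
m = 64 > 0,  v_rel·d = -42 < 0  ⇒  outside

inside=no margin=64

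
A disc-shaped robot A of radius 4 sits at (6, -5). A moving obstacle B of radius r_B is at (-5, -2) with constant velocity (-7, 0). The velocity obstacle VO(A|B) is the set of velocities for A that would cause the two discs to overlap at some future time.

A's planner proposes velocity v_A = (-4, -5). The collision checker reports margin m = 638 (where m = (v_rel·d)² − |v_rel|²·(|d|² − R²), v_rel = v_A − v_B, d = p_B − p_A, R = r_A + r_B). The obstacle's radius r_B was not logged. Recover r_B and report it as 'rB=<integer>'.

m = 638
d = (-11, 3);  v_rel = (3, -5),  |v_rel|² = 34
v_rel×d = (3)·(3) − (-5)·(-11) = -46
since m = R²·34 − (-46)²:  R² = (2116 + 638) / 34 = 81
R = √81 = 9  ⇒  r_B = 9 − 4 = 5

rB=5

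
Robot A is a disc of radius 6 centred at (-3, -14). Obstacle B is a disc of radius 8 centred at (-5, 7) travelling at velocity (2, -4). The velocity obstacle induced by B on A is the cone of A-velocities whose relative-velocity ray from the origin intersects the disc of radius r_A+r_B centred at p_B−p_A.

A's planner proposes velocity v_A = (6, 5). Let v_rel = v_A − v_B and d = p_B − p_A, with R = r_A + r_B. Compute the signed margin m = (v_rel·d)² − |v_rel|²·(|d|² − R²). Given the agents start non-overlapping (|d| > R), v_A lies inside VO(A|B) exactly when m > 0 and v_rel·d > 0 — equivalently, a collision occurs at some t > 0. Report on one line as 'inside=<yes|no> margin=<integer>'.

d = (-2, 21),  |d|² = 445;  R = 6+8 = 14,  c = 445−14² = 249
v_rel = (4, 9),  |v_rel|² = 97;  v_rel·d = (4)·(-2) + (9)·(21) = 181
97·t² − 362·t + 249 = 0  ⇒  m = 181² − 97·249 = 8608
m = 8608 > 0,  v_rel·d = 181 > 0  ⇒  inside

inside=yes margin=8608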